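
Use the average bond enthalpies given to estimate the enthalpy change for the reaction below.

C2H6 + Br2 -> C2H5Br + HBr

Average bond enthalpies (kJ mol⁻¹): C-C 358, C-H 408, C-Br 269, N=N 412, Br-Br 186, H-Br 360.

ΔH ≈ −35 kJ

Bonds broken (reactants):
  Br-Br: 1 × 186 = 186
  C-C: 1 × 358 = 358
  C-H: 6 × 408 = 2448
  Σ(broken) = 2992 kJ
Bonds formed (products):
  C-Br: 1 × 269 = 269
  C-C: 1 × 358 = 358
  C-H: 5 × 408 = 2040
  H-Br: 1 × 360 = 360
  Σ(formed) = 3027 kJ
ΔH = Σ(broken) − Σ(formed) = 2992 − 3027 = −35 kJ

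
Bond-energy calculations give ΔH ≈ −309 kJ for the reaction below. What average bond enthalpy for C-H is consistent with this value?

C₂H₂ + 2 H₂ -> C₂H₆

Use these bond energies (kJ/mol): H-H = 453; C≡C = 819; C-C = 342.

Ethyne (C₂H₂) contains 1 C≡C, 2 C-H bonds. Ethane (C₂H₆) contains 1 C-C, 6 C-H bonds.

D(C-H) ≈ 423 kJ/mol

Let D be the C-H bond energy.
Σ(broken) = 1×819 + 2×D + 2×453 = 1725 + 2D
Σ(formed) = 1×342 + 6×D = 342 + 6D
ΔH = Σ(broken) − Σ(formed) = (1725 + 2D) − (342 + 6D) = +1383 − 4D
Setting this equal to −309 kJ gives 4D = 1692, so D = 423 kJ/mol.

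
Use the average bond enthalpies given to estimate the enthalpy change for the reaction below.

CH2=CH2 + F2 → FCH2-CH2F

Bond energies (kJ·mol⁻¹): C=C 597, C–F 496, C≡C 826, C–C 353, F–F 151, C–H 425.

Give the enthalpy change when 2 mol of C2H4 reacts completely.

ΔH = −1194 kJ

Bonds broken (reactants):
  C–H: 4 × 425 = 1700
  C=C: 1 × 597 = 597
  F–F: 1 × 151 = 151
  Σ(broken) = 2448 kJ
Bonds formed (products):
  C–C: 1 × 353 = 353
  C–F: 2 × 496 = 992
  C–H: 4 × 425 = 1700
  Σ(formed) = 3045 kJ
ΔH = Σ(broken) − Σ(formed) = 2448 − 3045 = −597 kJ
For 2× the reaction as written: 2 × (−597) = −1194 kJ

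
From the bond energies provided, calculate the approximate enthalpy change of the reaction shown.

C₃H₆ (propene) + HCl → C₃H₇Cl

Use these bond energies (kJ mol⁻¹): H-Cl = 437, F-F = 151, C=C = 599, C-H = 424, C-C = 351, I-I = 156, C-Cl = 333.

ΔH ≈ −72 kJ

Bonds broken (reactants):
  C-C: 1 × 351 = 351
  C-H: 6 × 424 = 2544
  C=C: 1 × 599 = 599
  H-Cl: 1 × 437 = 437
  Σ(broken) = 3931 kJ
Bonds formed (products):
  C-C: 2 × 351 = 702
  C-Cl: 1 × 333 = 333
  C-H: 7 × 424 = 2968
  Σ(formed) = 4003 kJ
ΔH = Σ(broken) − Σ(formed) = 3931 − 4003 = −72 kJ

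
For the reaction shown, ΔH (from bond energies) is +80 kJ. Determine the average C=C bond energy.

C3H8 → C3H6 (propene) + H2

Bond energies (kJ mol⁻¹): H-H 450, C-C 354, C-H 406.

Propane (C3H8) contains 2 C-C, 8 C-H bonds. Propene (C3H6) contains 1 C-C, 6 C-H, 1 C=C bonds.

Let D be the C=C bond energy.
Σ(broken) = 2×354 + 8×406 = 3956
Σ(formed) = 1×354 + 6×406 + 1×D + 1×450 = 3240 + D
ΔH = Σ(broken) − Σ(formed) = (3956) − (3240 + D) = +716 − D
Setting this equal to +80 kJ gives D = 636 kJ/mol.

D(C=C) ≈ 636 kJ/mol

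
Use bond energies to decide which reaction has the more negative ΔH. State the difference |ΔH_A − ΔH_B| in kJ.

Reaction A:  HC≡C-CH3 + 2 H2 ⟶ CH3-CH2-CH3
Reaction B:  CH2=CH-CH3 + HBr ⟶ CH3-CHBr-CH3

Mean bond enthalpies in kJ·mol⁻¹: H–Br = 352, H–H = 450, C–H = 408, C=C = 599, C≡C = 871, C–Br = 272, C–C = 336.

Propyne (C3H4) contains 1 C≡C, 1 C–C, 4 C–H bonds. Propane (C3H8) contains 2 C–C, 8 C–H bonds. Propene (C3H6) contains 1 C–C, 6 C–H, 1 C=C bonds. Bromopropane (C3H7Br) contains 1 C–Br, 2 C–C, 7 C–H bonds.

Reaction A, by 132 kJ

Reaction A:
  Bonds broken (reactants):
    C≡C: 1 × 871 = 871
    C–C: 1 × 336 = 336
    C–H: 4 × 408 = 1632
    H–H: 2 × 450 = 900
    Σ(broken) = 3739 kJ
  Bonds formed (products):
    C–C: 2 × 336 = 672
    C–H: 8 × 408 = 3264
    Σ(formed) = 3936 kJ
  ΔH_A = 3739 − 3936 = −197 kJ
Reaction B:
  Bonds broken (reactants):
    C–C: 1 × 336 = 336
    C–H: 6 × 408 = 2448
    C=C: 1 × 599 = 599
    H–Br: 1 × 352 = 352
    Σ(broken) = 3735 kJ
  Bonds formed (products):
    C–Br: 1 × 272 = 272
    C–C: 2 × 336 = 672
    C–H: 7 × 408 = 2856
    Σ(formed) = 3800 kJ
  ΔH_B = 3735 − 3800 = −65 kJ
ΔH_A − ΔH_B = −132 kJ, so reaction A has the more negative ΔH; |ΔH_A − ΔH_B| = 132 kJ.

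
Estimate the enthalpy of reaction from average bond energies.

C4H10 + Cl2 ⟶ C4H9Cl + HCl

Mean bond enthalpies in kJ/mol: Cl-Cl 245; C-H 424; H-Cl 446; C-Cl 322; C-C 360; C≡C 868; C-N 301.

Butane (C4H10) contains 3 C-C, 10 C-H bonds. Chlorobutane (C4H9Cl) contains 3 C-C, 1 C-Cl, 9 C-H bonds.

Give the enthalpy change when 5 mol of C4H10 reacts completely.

ΔH = −495 kJ

Bonds broken (reactants):
  C-C: 3 × 360 = 1080
  C-H: 10 × 424 = 4240
  Cl-Cl: 1 × 245 = 245
  Σ(broken) = 5565 kJ
Bonds formed (products):
  C-C: 3 × 360 = 1080
  C-Cl: 1 × 322 = 322
  C-H: 9 × 424 = 3816
  H-Cl: 1 × 446 = 446
  Σ(formed) = 5664 kJ
ΔH = Σ(broken) − Σ(formed) = 5565 − 5664 = −99 kJ
For 5× the reaction as written: 5 × (−99) = −495 kJ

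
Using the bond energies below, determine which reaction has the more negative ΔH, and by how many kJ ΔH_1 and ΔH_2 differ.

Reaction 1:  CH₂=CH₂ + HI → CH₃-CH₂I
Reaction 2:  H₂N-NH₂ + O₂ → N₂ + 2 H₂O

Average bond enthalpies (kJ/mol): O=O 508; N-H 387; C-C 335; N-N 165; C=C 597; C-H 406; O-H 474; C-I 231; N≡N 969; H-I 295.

Reaction 2, by 564 kJ

Reaction 1:
  Bonds broken (reactants):
    C-H: 4 × 406 = 1624
    C=C: 1 × 597 = 597
    H-I: 1 × 295 = 295
    Σ(broken) = 2516 kJ
  Bonds formed (products):
    C-C: 1 × 335 = 335
    C-H: 5 × 406 = 2030
    C-I: 1 × 231 = 231
    Σ(formed) = 2596 kJ
  ΔH_1 = 2516 − 2596 = −80 kJ
Reaction 2:
  Bonds broken (reactants):
    N-H: 4 × 387 = 1548
    N-N: 1 × 165 = 165
    O=O: 1 × 508 = 508
    Σ(broken) = 2221 kJ
  Bonds formed (products):
    N≡N: 1 × 969 = 969
    O-H: 4 × 474 = 1896
    Σ(formed) = 2865 kJ
  ΔH_2 = 2221 − 2865 = −644 kJ
ΔH_1 − ΔH_2 = +564 kJ, so reaction 2 has the more negative ΔH; |ΔH_1 − ΔH_2| = 564 kJ.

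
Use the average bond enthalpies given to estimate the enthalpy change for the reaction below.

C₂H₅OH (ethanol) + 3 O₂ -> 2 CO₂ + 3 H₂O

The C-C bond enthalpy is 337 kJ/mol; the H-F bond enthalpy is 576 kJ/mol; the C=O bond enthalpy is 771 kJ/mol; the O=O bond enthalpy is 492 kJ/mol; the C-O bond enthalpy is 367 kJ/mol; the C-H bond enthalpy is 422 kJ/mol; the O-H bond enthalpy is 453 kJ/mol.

ΔH ≈ −1059 kJ

Bonds broken (reactants):
  C-C: 1 × 337 = 337
  C-H: 5 × 422 = 2110
  C-O: 1 × 367 = 367
  O-H: 1 × 453 = 453
  O=O: 3 × 492 = 1476
  Σ(broken) = 4743 kJ
Bonds formed (products):
  C=O: 4 × 771 = 3084
  O-H: 6 × 453 = 2718
  Σ(formed) = 5802 kJ
ΔH = Σ(broken) − Σ(formed) = 4743 − 5802 = −1059 kJ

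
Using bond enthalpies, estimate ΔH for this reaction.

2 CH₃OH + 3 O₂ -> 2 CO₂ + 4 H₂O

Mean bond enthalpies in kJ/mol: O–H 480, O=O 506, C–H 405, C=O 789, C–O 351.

ΔH ≈ −1386 kJ

Bonds broken (reactants):
  C–H: 6 × 405 = 2430
  C–O: 2 × 351 = 702
  O–H: 2 × 480 = 960
  O=O: 3 × 506 = 1518
  Σ(broken) = 5610 kJ
Bonds formed (products):
  C=O: 4 × 789 = 3156
  O–H: 8 × 480 = 3840
  Σ(formed) = 6996 kJ
ΔH = Σ(broken) − Σ(formed) = 5610 − 6996 = −1386 kJ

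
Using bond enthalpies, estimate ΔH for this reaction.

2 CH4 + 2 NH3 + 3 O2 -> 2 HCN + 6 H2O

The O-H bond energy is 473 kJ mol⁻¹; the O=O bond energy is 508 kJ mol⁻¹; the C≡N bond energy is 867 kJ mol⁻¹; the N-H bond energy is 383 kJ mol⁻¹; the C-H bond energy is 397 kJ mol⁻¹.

Bonds broken (reactants):
  C-H: 8 × 397 = 3176
  N-H: 6 × 383 = 2298
  O=O: 3 × 508 = 1524
  Σ(broken) = 6998 kJ
Bonds formed (products):
  C≡N: 2 × 867 = 1734
  C-H: 2 × 397 = 794
  O-H: 12 × 473 = 5676
  Σ(formed) = 8204 kJ
ΔH = Σ(broken) − Σ(formed) = 6998 − 8204 = −1206 kJ

ΔH ≈ −1206 kJ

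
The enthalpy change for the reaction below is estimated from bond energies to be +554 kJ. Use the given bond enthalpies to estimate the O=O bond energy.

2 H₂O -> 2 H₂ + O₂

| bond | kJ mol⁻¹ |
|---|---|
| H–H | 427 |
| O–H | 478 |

Let D be the O=O bond energy.
Σ(broken) = 4×478 = 1912
Σ(formed) = 2×427 + 1×D = 854 + D
ΔH = Σ(broken) − Σ(formed) = (1912) − (854 + D) = +1058 − D
Setting this equal to +554 kJ gives D = 504 kJ/mol.

D(O=O) ≈ 504 kJ/mol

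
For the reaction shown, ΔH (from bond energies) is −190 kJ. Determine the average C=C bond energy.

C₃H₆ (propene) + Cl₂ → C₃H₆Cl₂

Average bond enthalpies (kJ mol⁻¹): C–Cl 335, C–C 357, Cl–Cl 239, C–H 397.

Let D be the C=C bond energy.
Σ(broken) = 1×357 + 6×397 + 1×D + 1×239 = 2978 + D
Σ(formed) = 2×357 + 2×335 + 6×397 = 3766
ΔH = Σ(broken) − Σ(formed) = (2978 + D) − (3766) = −788 + D
Setting this equal to −190 kJ gives D = 598 kJ/mol.

D(C=C) ≈ 598 kJ/mol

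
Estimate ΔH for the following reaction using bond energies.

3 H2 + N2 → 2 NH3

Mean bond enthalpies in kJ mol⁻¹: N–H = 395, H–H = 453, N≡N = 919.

ΔH ≈ −92 kJ

Bonds broken (reactants):
  H–H: 3 × 453 = 1359
  N≡N: 1 × 919 = 919
  Σ(broken) = 2278 kJ
Bonds formed (products):
  N–H: 6 × 395 = 2370
  Σ(formed) = 2370 kJ
ΔH = Σ(broken) − Σ(formed) = 2278 − 2370 = −92 kJ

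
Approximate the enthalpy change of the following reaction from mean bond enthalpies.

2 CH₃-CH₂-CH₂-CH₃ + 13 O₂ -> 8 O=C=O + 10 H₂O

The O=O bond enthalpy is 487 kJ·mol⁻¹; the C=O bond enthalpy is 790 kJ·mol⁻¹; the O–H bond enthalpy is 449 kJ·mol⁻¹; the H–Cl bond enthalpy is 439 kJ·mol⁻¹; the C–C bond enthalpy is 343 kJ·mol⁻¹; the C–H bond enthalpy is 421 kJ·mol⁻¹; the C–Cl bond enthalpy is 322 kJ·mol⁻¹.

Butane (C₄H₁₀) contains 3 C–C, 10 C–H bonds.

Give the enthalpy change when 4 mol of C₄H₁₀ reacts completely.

ΔH = −9622 kJ

Bonds broken (reactants):
  C–C: 6 × 343 = 2058
  C–H: 20 × 421 = 8420
  O=O: 13 × 487 = 6331
  Σ(broken) = 16809 kJ
Bonds formed (products):
  C=O: 16 × 790 = 12640
  O–H: 20 × 449 = 8980
  Σ(formed) = 21620 kJ
ΔH = Σ(broken) − Σ(formed) = 16809 − 21620 = −4811 kJ
For 2× the reaction as written: 2 × (−4811) = −9622 kJ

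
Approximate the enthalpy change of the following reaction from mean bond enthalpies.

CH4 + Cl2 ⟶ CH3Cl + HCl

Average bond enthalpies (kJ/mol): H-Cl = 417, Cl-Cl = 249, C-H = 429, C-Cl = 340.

Bonds broken (reactants):
  C-H: 4 × 429 = 1716
  Cl-Cl: 1 × 249 = 249
  Σ(broken) = 1965 kJ
Bonds formed (products):
  C-Cl: 1 × 340 = 340
  C-H: 3 × 429 = 1287
  H-Cl: 1 × 417 = 417
  Σ(formed) = 2044 kJ
ΔH = Σ(broken) − Σ(formed) = 1965 − 2044 = −79 kJ

ΔH ≈ −79 kJ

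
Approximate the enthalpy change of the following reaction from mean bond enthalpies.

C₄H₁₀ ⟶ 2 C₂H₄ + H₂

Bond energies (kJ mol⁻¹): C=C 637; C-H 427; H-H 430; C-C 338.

Bonds broken (reactants):
  C-C: 3 × 338 = 1014
  C-H: 10 × 427 = 4270
  Σ(broken) = 5284 kJ
Bonds formed (products):
  C-H: 8 × 427 = 3416
  C=C: 2 × 637 = 1274
  H-H: 1 × 430 = 430
  Σ(formed) = 5120 kJ
ΔH = Σ(broken) − Σ(formed) = 5284 − 5120 = +164 kJ

ΔH ≈ +164 kJ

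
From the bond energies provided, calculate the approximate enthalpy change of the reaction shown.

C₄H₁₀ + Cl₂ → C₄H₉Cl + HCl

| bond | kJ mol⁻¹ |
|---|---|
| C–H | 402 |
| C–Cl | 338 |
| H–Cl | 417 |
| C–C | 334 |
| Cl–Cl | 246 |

ΔH ≈ −107 kJ

Bonds broken (reactants):
  C–C: 3 × 334 = 1002
  C–H: 10 × 402 = 4020
  Cl–Cl: 1 × 246 = 246
  Σ(broken) = 5268 kJ
Bonds formed (products):
  C–C: 3 × 334 = 1002
  C–Cl: 1 × 338 = 338
  C–H: 9 × 402 = 3618
  H–Cl: 1 × 417 = 417
  Σ(formed) = 5375 kJ
ΔH = Σ(broken) − Σ(formed) = 5268 − 5375 = −107 kJ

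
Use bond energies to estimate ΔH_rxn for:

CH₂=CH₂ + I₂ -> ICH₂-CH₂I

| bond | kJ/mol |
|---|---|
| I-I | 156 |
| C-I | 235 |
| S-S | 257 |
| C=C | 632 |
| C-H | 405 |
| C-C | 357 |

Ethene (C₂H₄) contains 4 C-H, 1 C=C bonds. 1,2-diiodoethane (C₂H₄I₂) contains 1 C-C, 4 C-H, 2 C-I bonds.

Bonds broken (reactants):
  C-H: 4 × 405 = 1620
  C=C: 1 × 632 = 632
  I-I: 1 × 156 = 156
  Σ(broken) = 2408 kJ
Bonds formed (products):
  C-C: 1 × 357 = 357
  C-H: 4 × 405 = 1620
  C-I: 2 × 235 = 470
  Σ(formed) = 2447 kJ
ΔH = Σ(broken) − Σ(formed) = 2408 − 2447 = −39 kJ

ΔH ≈ −39 kJ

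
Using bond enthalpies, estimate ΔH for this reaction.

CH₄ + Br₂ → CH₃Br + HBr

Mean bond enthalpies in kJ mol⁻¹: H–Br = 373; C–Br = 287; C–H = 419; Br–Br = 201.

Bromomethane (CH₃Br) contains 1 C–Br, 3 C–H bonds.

ΔH ≈ −40 kJ

Bonds broken (reactants):
  Br–Br: 1 × 201 = 201
  C–H: 4 × 419 = 1676
  Σ(broken) = 1877 kJ
Bonds formed (products):
  C–Br: 1 × 287 = 287
  C–H: 3 × 419 = 1257
  H–Br: 1 × 373 = 373
  Σ(formed) = 1917 kJ
ΔH = Σ(broken) − Σ(formed) = 1877 − 1917 = −40 kJ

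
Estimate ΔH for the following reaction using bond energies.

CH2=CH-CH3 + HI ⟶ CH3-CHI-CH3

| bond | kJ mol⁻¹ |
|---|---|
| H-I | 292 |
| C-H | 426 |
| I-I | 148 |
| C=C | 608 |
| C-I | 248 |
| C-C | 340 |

ΔH ≈ −114 kJ

Bonds broken (reactants):
  C-C: 1 × 340 = 340
  C-H: 6 × 426 = 2556
  C=C: 1 × 608 = 608
  H-I: 1 × 292 = 292
  Σ(broken) = 3796 kJ
Bonds formed (products):
  C-C: 2 × 340 = 680
  C-H: 7 × 426 = 2982
  C-I: 1 × 248 = 248
  Σ(formed) = 3910 kJ
ΔH = Σ(broken) − Σ(formed) = 3796 − 3910 = −114 kJ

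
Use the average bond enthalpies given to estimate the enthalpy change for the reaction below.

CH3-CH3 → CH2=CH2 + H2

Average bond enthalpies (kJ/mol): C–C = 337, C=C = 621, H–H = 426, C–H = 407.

ΔH ≈ +104 kJ

Bonds broken (reactants):
  C–C: 1 × 337 = 337
  C–H: 6 × 407 = 2442
  Σ(broken) = 2779 kJ
Bonds formed (products):
  C–H: 4 × 407 = 1628
  C=C: 1 × 621 = 621
  H–H: 1 × 426 = 426
  Σ(formed) = 2675 kJ
ΔH = Σ(broken) − Σ(formed) = 2779 − 2675 = +104 kJ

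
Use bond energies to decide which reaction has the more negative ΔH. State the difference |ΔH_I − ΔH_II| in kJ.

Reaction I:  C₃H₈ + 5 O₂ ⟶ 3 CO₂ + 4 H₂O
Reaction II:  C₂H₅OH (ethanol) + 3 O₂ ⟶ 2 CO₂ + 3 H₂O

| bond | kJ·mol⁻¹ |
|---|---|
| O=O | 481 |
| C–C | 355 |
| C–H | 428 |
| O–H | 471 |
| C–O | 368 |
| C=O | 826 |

Reaction I:
  Bonds broken (reactants):
    C–C: 2 × 355 = 710
    C–H: 8 × 428 = 3424
    O=O: 5 × 481 = 2405
    Σ(broken) = 6539 kJ
  Bonds formed (products):
    C=O: 6 × 826 = 4956
    O–H: 8 × 471 = 3768
    Σ(formed) = 8724 kJ
  ΔH_I = 6539 − 8724 = −2185 kJ
Reaction II:
  Bonds broken (reactants):
    C–C: 1 × 355 = 355
    C–H: 5 × 428 = 2140
    C–O: 1 × 368 = 368
    O–H: 1 × 471 = 471
    O=O: 3 × 481 = 1443
    Σ(broken) = 4777 kJ
  Bonds formed (products):
    C=O: 4 × 826 = 3304
    O–H: 6 × 471 = 2826
    Σ(formed) = 6130 kJ
  ΔH_II = 4777 − 6130 = −1353 kJ
ΔH_I − ΔH_II = −832 kJ, so reaction I has the more negative ΔH; |ΔH_I − ΔH_II| = 832 kJ.

Reaction I, by 832 kJ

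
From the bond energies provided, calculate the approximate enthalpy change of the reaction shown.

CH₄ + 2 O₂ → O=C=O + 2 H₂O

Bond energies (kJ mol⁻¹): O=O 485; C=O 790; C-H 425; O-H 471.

ΔH ≈ −794 kJ

Bonds broken (reactants):
  C-H: 4 × 425 = 1700
  O=O: 2 × 485 = 970
  Σ(broken) = 2670 kJ
Bonds formed (products):
  C=O: 2 × 790 = 1580
  O-H: 4 × 471 = 1884
  Σ(formed) = 3464 kJ
ΔH = Σ(broken) − Σ(formed) = 2670 − 3464 = −794 kJ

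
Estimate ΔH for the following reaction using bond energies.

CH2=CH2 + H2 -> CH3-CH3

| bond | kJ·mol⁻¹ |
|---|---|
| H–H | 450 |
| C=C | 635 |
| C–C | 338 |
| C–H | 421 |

ΔH ≈ −95 kJ

Bonds broken (reactants):
  C–H: 4 × 421 = 1684
  C=C: 1 × 635 = 635
  H–H: 1 × 450 = 450
  Σ(broken) = 2769 kJ
Bonds formed (products):
  C–C: 1 × 338 = 338
  C–H: 6 × 421 = 2526
  Σ(formed) = 2864 kJ
ΔH = Σ(broken) − Σ(formed) = 2769 − 2864 = −95 kJ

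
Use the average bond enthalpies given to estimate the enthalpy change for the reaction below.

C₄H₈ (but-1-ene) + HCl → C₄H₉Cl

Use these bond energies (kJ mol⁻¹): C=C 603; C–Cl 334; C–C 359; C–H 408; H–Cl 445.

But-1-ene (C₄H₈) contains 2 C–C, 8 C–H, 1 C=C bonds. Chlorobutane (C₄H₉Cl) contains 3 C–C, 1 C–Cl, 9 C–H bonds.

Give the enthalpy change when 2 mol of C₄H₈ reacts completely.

Bonds broken (reactants):
  C–C: 2 × 359 = 718
  C–H: 8 × 408 = 3264
  C=C: 1 × 603 = 603
  H–Cl: 1 × 445 = 445
  Σ(broken) = 5030 kJ
Bonds formed (products):
  C–C: 3 × 359 = 1077
  C–Cl: 1 × 334 = 334
  C–H: 9 × 408 = 3672
  Σ(formed) = 5083 kJ
ΔH = Σ(broken) − Σ(formed) = 5030 − 5083 = −53 kJ
For 2× the reaction as written: 2 × (−53) = −106 kJ

ΔH = −106 kJ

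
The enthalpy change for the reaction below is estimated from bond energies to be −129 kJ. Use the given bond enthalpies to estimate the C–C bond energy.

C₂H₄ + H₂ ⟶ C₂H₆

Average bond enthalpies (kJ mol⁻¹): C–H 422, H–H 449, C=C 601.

Let D be the C–C bond energy.
Σ(broken) = 4×422 + 1×601 + 1×449 = 2738
Σ(formed) = 1×D + 6×422 = 2532 + D
ΔH = Σ(broken) − Σ(formed) = (2738) − (2532 + D) = +206 − D
Setting this equal to −129 kJ gives D = 335 kJ/mol.

D(C–C) ≈ 335 kJ/mol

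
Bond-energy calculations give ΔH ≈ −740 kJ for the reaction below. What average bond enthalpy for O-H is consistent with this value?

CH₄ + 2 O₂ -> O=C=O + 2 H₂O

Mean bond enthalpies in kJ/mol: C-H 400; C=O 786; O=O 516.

Let D be the O-H bond energy.
Σ(broken) = 4×400 + 2×516 = 2632
Σ(formed) = 2×786 + 4×D = 1572 + 4D
ΔH = Σ(broken) − Σ(formed) = (2632) − (1572 + 4D) = +1060 − 4D
Setting this equal to −740 kJ gives 4D = 1800, so D = 450 kJ/mol.

D(O-H) ≈ 450 kJ/mol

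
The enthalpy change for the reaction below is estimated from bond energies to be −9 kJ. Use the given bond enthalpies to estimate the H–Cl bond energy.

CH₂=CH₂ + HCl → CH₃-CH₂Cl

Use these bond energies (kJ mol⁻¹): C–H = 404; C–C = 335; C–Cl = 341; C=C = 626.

Let D be the H–Cl bond energy.
Σ(broken) = 4×404 + 1×626 + 1×D = 2242 + D
Σ(formed) = 1×335 + 1×341 + 5×404 = 2696
ΔH = Σ(broken) − Σ(formed) = (2242 + D) − (2696) = −454 + D
Setting this equal to −9 kJ gives D = 445 kJ/mol.

D(H–Cl) ≈ 445 kJ/mol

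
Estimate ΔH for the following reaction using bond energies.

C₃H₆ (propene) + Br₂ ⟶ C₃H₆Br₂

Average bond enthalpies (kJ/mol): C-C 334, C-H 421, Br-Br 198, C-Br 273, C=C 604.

ΔH ≈ −78 kJ

Bonds broken (reactants):
  Br-Br: 1 × 198 = 198
  C-C: 1 × 334 = 334
  C-H: 6 × 421 = 2526
  C=C: 1 × 604 = 604
  Σ(broken) = 3662 kJ
Bonds formed (products):
  C-Br: 2 × 273 = 546
  C-C: 2 × 334 = 668
  C-H: 6 × 421 = 2526
  Σ(formed) = 3740 kJ
ΔH = Σ(broken) − Σ(formed) = 3662 − 3740 = −78 kJ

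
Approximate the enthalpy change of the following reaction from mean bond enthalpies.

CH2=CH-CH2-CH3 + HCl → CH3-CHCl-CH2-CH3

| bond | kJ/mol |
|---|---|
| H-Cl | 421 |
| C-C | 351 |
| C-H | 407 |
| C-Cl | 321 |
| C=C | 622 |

ΔH ≈ −36 kJ

Bonds broken (reactants):
  C-C: 2 × 351 = 702
  C-H: 8 × 407 = 3256
  C=C: 1 × 622 = 622
  H-Cl: 1 × 421 = 421
  Σ(broken) = 5001 kJ
Bonds formed (products):
  C-C: 3 × 351 = 1053
  C-Cl: 1 × 321 = 321
  C-H: 9 × 407 = 3663
  Σ(formed) = 5037 kJ
ΔH = Σ(broken) − Σ(formed) = 5001 − 5037 = −36 kJ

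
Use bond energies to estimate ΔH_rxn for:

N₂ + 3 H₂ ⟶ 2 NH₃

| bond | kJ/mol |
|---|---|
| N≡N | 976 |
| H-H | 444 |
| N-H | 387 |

ΔH ≈ −14 kJ

Bonds broken (reactants):
  H-H: 3 × 444 = 1332
  N≡N: 1 × 976 = 976
  Σ(broken) = 2308 kJ
Bonds formed (products):
  N-H: 6 × 387 = 2322
  Σ(formed) = 2322 kJ
ΔH = Σ(broken) − Σ(formed) = 2308 − 2322 = −14 kJ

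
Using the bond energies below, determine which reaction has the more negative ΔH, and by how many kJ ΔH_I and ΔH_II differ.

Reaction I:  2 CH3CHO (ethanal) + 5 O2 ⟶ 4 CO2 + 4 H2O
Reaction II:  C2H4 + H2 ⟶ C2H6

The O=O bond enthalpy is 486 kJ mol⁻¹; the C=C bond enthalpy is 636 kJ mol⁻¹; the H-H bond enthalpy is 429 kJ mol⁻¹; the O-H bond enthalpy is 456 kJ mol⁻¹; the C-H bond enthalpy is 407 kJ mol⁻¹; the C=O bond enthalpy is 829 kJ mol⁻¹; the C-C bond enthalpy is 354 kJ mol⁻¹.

Reaction I:
  Bonds broken (reactants):
    C-C: 2 × 354 = 708
    C-H: 8 × 407 = 3256
    C=O: 2 × 829 = 1658
    O=O: 5 × 486 = 2430
    Σ(broken) = 8052 kJ
  Bonds formed (products):
    C=O: 8 × 829 = 6632
    O-H: 8 × 456 = 3648
    Σ(formed) = 10280 kJ
  ΔH_I = 8052 − 10280 = −2228 kJ
Reaction II:
  Bonds broken (reactants):
    C-H: 4 × 407 = 1628
    C=C: 1 × 636 = 636
    H-H: 1 × 429 = 429
    Σ(broken) = 2693 kJ
  Bonds formed (products):
    C-C: 1 × 354 = 354
    C-H: 6 × 407 = 2442
    Σ(formed) = 2796 kJ
  ΔH_II = 2693 − 2796 = −103 kJ
ΔH_I − ΔH_II = −2125 kJ, so reaction I has the more negative ΔH; |ΔH_I − ΔH_II| = 2125 kJ.

Reaction I, by 2125 kJ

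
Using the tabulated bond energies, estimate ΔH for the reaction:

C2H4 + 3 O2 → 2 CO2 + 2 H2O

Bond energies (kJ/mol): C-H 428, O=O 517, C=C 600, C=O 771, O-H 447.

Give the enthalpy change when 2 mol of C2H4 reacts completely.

Bonds broken (reactants):
  C-H: 4 × 428 = 1712
  C=C: 1 × 600 = 600
  O=O: 3 × 517 = 1551
  Σ(broken) = 3863 kJ
Bonds formed (products):
  C=O: 4 × 771 = 3084
  O-H: 4 × 447 = 1788
  Σ(formed) = 4872 kJ
ΔH = Σ(broken) − Σ(formed) = 3863 − 4872 = −1009 kJ
For 2× the reaction as written: 2 × (−1009) = −2018 kJ

ΔH = −2018 kJ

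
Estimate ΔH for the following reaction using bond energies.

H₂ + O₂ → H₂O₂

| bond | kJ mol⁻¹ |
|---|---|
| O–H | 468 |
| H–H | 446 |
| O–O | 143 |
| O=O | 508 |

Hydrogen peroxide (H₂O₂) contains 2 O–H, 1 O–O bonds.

ΔH ≈ −125 kJ

Bonds broken (reactants):
  H–H: 1 × 446 = 446
  O=O: 1 × 508 = 508
  Σ(broken) = 954 kJ
Bonds formed (products):
  O–H: 2 × 468 = 936
  O–O: 1 × 143 = 143
  Σ(formed) = 1079 kJ
ΔH = Σ(broken) − Σ(formed) = 954 − 1079 = −125 kJ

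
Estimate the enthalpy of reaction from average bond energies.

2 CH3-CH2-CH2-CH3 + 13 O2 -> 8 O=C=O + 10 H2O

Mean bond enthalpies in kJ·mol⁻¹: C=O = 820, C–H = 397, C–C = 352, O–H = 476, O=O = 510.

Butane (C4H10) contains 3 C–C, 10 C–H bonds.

ΔH ≈ −5958 kJ

Bonds broken (reactants):
  C–C: 6 × 352 = 2112
  C–H: 20 × 397 = 7940
  O=O: 13 × 510 = 6630
  Σ(broken) = 16682 kJ
Bonds formed (products):
  C=O: 16 × 820 = 13120
  O–H: 20 × 476 = 9520
  Σ(formed) = 22640 kJ
ΔH = Σ(broken) − Σ(formed) = 16682 − 22640 = −5958 kJ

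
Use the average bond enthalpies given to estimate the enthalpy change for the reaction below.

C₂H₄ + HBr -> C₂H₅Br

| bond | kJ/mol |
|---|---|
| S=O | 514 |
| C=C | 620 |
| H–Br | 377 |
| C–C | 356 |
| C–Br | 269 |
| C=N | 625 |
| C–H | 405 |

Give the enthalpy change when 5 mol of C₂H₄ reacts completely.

Bonds broken (reactants):
  C–H: 4 × 405 = 1620
  C=C: 1 × 620 = 620
  H–Br: 1 × 377 = 377
  Σ(broken) = 2617 kJ
Bonds formed (products):
  C–Br: 1 × 269 = 269
  C–C: 1 × 356 = 356
  C–H: 5 × 405 = 2025
  Σ(formed) = 2650 kJ
ΔH = Σ(broken) − Σ(formed) = 2617 − 2650 = −33 kJ
For 5× the reaction as written: 5 × (−33) = −165 kJ

ΔH = −165 kJ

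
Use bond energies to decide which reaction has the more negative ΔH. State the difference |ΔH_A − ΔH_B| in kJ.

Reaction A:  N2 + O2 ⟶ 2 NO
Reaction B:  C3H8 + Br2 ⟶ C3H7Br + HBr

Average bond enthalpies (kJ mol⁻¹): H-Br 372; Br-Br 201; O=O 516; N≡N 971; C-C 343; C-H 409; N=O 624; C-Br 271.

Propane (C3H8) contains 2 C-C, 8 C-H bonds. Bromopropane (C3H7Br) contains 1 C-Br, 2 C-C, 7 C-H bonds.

Reaction B, by 272 kJ

Reaction A:
  Bonds broken (reactants):
    N≡N: 1 × 971 = 971
    O=O: 1 × 516 = 516
    Σ(broken) = 1487 kJ
  Bonds formed (products):
    N=O: 2 × 624 = 1248
    Σ(formed) = 1248 kJ
  ΔH_A = 1487 − 1248 = +239 kJ
Reaction B:
  Bonds broken (reactants):
    Br-Br: 1 × 201 = 201
    C-C: 2 × 343 = 686
    C-H: 8 × 409 = 3272
    Σ(broken) = 4159 kJ
  Bonds formed (products):
    C-Br: 1 × 271 = 271
    C-C: 2 × 343 = 686
    C-H: 7 × 409 = 2863
    H-Br: 1 × 372 = 372
    Σ(formed) = 4192 kJ
  ΔH_B = 4159 − 4192 = −33 kJ
ΔH_A − ΔH_B = +272 kJ, so reaction B has the more negative ΔH; |ΔH_A − ΔH_B| = 272 kJ.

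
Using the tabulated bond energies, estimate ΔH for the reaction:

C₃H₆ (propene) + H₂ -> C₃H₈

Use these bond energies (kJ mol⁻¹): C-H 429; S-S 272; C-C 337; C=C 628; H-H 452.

ΔH ≈ −115 kJ

Bonds broken (reactants):
  C-C: 1 × 337 = 337
  C-H: 6 × 429 = 2574
  C=C: 1 × 628 = 628
  H-H: 1 × 452 = 452
  Σ(broken) = 3991 kJ
Bonds formed (products):
  C-C: 2 × 337 = 674
  C-H: 8 × 429 = 3432
  Σ(formed) = 4106 kJ
ΔH = Σ(broken) − Σ(formed) = 3991 − 4106 = −115 kJ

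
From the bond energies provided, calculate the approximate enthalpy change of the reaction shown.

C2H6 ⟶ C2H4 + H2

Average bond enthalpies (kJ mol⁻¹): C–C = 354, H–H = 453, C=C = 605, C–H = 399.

Bonds broken (reactants):
  C–C: 1 × 354 = 354
  C–H: 6 × 399 = 2394
  Σ(broken) = 2748 kJ
Bonds formed (products):
  C–H: 4 × 399 = 1596
  C=C: 1 × 605 = 605
  H–H: 1 × 453 = 453
  Σ(formed) = 2654 kJ
ΔH = Σ(broken) − Σ(formed) = 2748 − 2654 = +94 kJ

ΔH ≈ +94 kJ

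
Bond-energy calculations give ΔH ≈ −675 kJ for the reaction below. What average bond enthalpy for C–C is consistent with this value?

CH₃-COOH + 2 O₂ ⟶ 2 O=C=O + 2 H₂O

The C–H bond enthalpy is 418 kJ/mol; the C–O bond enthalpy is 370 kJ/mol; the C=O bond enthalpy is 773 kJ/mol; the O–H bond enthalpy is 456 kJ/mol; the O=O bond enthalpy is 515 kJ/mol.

D(C–C) ≈ 358 kJ/mol

Let D be the C–C bond energy.
Σ(broken) = 1×D + 3×418 + 1×370 + 1×773 + 1×456 + 2×515 = 3883 + D
Σ(formed) = 4×773 + 4×456 = 4916
ΔH = Σ(broken) − Σ(formed) = (3883 + D) − (4916) = −1033 + D
Setting this equal to −675 kJ gives D = 358 kJ/mol.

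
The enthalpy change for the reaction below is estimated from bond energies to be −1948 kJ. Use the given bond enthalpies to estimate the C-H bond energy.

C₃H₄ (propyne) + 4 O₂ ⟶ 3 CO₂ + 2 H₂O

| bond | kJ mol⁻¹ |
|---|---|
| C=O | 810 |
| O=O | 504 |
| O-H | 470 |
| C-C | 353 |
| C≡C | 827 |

Let D be the C-H bond energy.
Σ(broken) = 1×827 + 1×353 + 4×D + 4×504 = 3196 + 4D
Σ(formed) = 6×810 + 4×470 = 6740
ΔH = Σ(broken) − Σ(formed) = (3196 + 4D) − (6740) = −3544 + 4D
Setting this equal to −1948 kJ gives 4D = 1596, so D = 399 kJ/mol.

D(C-H) ≈ 399 kJ/mol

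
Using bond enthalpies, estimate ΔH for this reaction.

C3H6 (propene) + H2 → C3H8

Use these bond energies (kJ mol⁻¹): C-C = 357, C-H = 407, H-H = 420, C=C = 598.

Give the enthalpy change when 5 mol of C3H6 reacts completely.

Bonds broken (reactants):
  C-C: 1 × 357 = 357
  C-H: 6 × 407 = 2442
  C=C: 1 × 598 = 598
  H-H: 1 × 420 = 420
  Σ(broken) = 3817 kJ
Bonds formed (products):
  C-C: 2 × 357 = 714
  C-H: 8 × 407 = 3256
  Σ(formed) = 3970 kJ
ΔH = Σ(broken) − Σ(formed) = 3817 − 3970 = −153 kJ
For 5× the reaction as written: 5 × (−153) = −765 kJ

ΔH = −765 kJ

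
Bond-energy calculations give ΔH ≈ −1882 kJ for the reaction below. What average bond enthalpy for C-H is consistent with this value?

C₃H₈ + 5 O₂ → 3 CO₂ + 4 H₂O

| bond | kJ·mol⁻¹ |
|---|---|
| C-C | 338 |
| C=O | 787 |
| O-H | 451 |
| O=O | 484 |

D(C-H) ≈ 419 kJ/mol

Let D be the C-H bond energy.
Σ(broken) = 2×338 + 8×D + 5×484 = 3096 + 8D
Σ(formed) = 6×787 + 8×451 = 8330
ΔH = Σ(broken) − Σ(formed) = (3096 + 8D) − (8330) = −5234 + 8D
Setting this equal to −1882 kJ gives 8D = 3352, so D = 419 kJ/mol.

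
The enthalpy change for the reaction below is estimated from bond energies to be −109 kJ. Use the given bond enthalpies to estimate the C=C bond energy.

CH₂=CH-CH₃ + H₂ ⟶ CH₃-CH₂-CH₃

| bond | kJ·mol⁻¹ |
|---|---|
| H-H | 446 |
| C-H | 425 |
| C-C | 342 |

Let D be the C=C bond energy.
Σ(broken) = 1×342 + 6×425 + 1×D + 1×446 = 3338 + D
Σ(formed) = 2×342 + 8×425 = 4084
ΔH = Σ(broken) − Σ(formed) = (3338 + D) − (4084) = −746 + D
Setting this equal to −109 kJ gives D = 637 kJ/mol.

D(C=C) ≈ 637 kJ/mol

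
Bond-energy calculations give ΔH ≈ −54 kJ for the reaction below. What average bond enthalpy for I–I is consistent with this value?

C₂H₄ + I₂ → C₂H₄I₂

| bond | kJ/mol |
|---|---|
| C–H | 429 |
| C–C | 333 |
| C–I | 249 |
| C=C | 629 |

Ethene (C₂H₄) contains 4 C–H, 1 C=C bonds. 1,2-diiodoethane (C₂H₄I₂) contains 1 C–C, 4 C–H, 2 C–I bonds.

Let D be the I–I bond energy.
Σ(broken) = 4×429 + 1×629 + 1×D = 2345 + D
Σ(formed) = 1×333 + 4×429 + 2×249 = 2547
ΔH = Σ(broken) − Σ(formed) = (2345 + D) − (2547) = −202 + D
Setting this equal to −54 kJ gives D = 148 kJ/mol.

D(I–I) ≈ 148 kJ/mol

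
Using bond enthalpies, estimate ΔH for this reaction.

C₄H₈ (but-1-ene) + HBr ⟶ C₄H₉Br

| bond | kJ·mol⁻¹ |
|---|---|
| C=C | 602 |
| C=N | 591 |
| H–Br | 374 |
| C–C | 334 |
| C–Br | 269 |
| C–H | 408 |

ΔH ≈ −35 kJ

Bonds broken (reactants):
  C–C: 2 × 334 = 668
  C–H: 8 × 408 = 3264
  C=C: 1 × 602 = 602
  H–Br: 1 × 374 = 374
  Σ(broken) = 4908 kJ
Bonds formed (products):
  C–Br: 1 × 269 = 269
  C–C: 3 × 334 = 1002
  C–H: 9 × 408 = 3672
  Σ(formed) = 4943 kJ
ΔH = Σ(broken) − Σ(formed) = 4908 − 4943 = −35 kJ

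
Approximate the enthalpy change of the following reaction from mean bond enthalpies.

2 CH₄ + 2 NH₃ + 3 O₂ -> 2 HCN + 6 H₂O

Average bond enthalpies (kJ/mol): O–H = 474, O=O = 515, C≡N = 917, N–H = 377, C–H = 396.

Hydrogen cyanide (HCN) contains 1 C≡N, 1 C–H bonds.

ΔH ≈ −1339 kJ

Bonds broken (reactants):
  C–H: 8 × 396 = 3168
  N–H: 6 × 377 = 2262
  O=O: 3 × 515 = 1545
  Σ(broken) = 6975 kJ
Bonds formed (products):
  C≡N: 2 × 917 = 1834
  C–H: 2 × 396 = 792
  O–H: 12 × 474 = 5688
  Σ(formed) = 8314 kJ
ΔH = Σ(broken) − Σ(formed) = 6975 − 8314 = −1339 kJ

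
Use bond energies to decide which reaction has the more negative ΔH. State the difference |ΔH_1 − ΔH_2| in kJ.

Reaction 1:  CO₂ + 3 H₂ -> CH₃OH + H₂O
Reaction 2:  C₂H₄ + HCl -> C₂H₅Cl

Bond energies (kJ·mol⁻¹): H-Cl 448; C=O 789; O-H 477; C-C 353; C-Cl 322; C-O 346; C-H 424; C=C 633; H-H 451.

Reaction 1, by 100 kJ

Reaction 1:
  Bonds broken (reactants):
    C=O: 2 × 789 = 1578
    H-H: 3 × 451 = 1353
    Σ(broken) = 2931 kJ
  Bonds formed (products):
    C-H: 3 × 424 = 1272
    C-O: 1 × 346 = 346
    O-H: 3 × 477 = 1431
    Σ(formed) = 3049 kJ
  ΔH_1 = 2931 − 3049 = −118 kJ
Reaction 2:
  Bonds broken (reactants):
    C-H: 4 × 424 = 1696
    C=C: 1 × 633 = 633
    H-Cl: 1 × 448 = 448
    Σ(broken) = 2777 kJ
  Bonds formed (products):
    C-C: 1 × 353 = 353
    C-Cl: 1 × 322 = 322
    C-H: 5 × 424 = 2120
    Σ(formed) = 2795 kJ
  ΔH_2 = 2777 − 2795 = −18 kJ
ΔH_1 − ΔH_2 = −100 kJ, so reaction 1 has the more negative ΔH; |ΔH_1 − ΔH_2| = 100 kJ.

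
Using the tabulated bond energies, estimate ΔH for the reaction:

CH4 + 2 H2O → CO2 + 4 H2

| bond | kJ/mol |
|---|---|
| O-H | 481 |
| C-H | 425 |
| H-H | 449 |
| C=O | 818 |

ΔH ≈ +192 kJ

Bonds broken (reactants):
  C-H: 4 × 425 = 1700
  O-H: 4 × 481 = 1924
  Σ(broken) = 3624 kJ
Bonds formed (products):
  C=O: 2 × 818 = 1636
  H-H: 4 × 449 = 1796
  Σ(formed) = 3432 kJ
ΔH = Σ(broken) − Σ(formed) = 3624 − 3432 = +192 kJ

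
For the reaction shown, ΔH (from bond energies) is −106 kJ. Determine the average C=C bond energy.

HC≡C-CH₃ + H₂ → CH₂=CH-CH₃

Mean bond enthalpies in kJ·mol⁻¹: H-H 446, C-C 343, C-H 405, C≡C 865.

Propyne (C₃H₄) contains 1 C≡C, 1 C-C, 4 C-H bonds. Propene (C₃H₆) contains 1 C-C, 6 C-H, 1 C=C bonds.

Let D be the C=C bond energy.
Σ(broken) = 1×865 + 1×343 + 4×405 + 1×446 = 3274
Σ(formed) = 1×343 + 6×405 + 1×D = 2773 + D
ΔH = Σ(broken) − Σ(formed) = (3274) − (2773 + D) = +501 − D
Setting this equal to −106 kJ gives D = 607 kJ/mol.

D(C=C) ≈ 607 kJ/mol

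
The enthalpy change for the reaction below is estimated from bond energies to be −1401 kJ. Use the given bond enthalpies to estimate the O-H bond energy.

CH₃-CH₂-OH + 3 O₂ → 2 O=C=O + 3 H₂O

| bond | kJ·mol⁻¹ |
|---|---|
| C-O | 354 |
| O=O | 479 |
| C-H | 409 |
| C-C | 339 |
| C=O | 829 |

D(O-H) ≈ 452 kJ/mol

Let D be the O-H bond energy.
Σ(broken) = 1×339 + 5×409 + 1×354 + 1×D + 3×479 = 4175 + D
Σ(formed) = 4×829 + 6×D = 3316 + 6D
ΔH = Σ(broken) − Σ(formed) = (4175 + D) − (3316 + 6D) = +859 − 5D
Setting this equal to −1401 kJ gives 5D = 2260, so D = 452 kJ/mol.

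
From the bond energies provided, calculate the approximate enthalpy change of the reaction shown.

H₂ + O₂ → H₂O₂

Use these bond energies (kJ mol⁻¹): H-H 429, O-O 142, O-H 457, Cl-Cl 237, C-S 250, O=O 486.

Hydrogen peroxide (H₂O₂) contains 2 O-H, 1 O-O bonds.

Bonds broken (reactants):
  H-H: 1 × 429 = 429
  O=O: 1 × 486 = 486
  Σ(broken) = 915 kJ
Bonds formed (products):
  O-H: 2 × 457 = 914
  O-O: 1 × 142 = 142
  Σ(formed) = 1056 kJ
ΔH = Σ(broken) − Σ(formed) = 915 − 1056 = −141 kJ

ΔH ≈ −141 kJ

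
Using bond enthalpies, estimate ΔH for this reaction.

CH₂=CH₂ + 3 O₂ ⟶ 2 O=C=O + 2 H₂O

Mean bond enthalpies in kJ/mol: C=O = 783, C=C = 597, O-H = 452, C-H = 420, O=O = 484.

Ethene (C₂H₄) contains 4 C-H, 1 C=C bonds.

Bonds broken (reactants):
  C-H: 4 × 420 = 1680
  C=C: 1 × 597 = 597
  O=O: 3 × 484 = 1452
  Σ(broken) = 3729 kJ
Bonds formed (products):
  C=O: 4 × 783 = 3132
  O-H: 4 × 452 = 1808
  Σ(formed) = 4940 kJ
ΔH = Σ(broken) − Σ(formed) = 3729 − 4940 = −1211 kJ

ΔH ≈ −1211 kJ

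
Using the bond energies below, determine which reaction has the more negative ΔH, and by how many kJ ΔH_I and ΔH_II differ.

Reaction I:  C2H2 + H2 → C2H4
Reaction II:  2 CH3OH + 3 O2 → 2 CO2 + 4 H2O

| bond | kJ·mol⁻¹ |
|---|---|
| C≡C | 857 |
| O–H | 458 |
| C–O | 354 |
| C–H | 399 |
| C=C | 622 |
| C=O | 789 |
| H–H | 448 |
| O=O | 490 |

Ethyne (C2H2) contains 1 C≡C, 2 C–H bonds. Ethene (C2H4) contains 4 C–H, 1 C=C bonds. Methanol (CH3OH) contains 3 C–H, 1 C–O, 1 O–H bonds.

Reaction II, by 1217 kJ

Reaction I:
  Bonds broken (reactants):
    C≡C: 1 × 857 = 857
    C–H: 2 × 399 = 798
    H–H: 1 × 448 = 448
    Σ(broken) = 2103 kJ
  Bonds formed (products):
    C–H: 4 × 399 = 1596
    C=C: 1 × 622 = 622
    Σ(formed) = 2218 kJ
  ΔH_I = 2103 − 2218 = −115 kJ
Reaction II:
  Bonds broken (reactants):
    C–H: 6 × 399 = 2394
    C–O: 2 × 354 = 708
    O–H: 2 × 458 = 916
    O=O: 3 × 490 = 1470
    Σ(broken) = 5488 kJ
  Bonds formed (products):
    C=O: 4 × 789 = 3156
    O–H: 8 × 458 = 3664
    Σ(formed) = 6820 kJ
  ΔH_II = 5488 − 6820 = −1332 kJ
ΔH_I − ΔH_II = +1217 kJ, so reaction II has the more negative ΔH; |ΔH_I − ΔH_II| = 1217 kJ.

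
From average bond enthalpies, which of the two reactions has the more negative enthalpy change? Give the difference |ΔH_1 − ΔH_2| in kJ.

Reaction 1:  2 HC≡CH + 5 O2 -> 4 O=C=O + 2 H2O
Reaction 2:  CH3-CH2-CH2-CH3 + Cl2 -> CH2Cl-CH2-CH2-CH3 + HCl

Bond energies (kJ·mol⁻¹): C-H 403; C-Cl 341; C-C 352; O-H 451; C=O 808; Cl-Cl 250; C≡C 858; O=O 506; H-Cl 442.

Reaction 1:
  Bonds broken (reactants):
    C≡C: 2 × 858 = 1716
    C-H: 4 × 403 = 1612
    O=O: 5 × 506 = 2530
    Σ(broken) = 5858 kJ
  Bonds formed (products):
    C=O: 8 × 808 = 6464
    O-H: 4 × 451 = 1804
    Σ(formed) = 8268 kJ
  ΔH_1 = 5858 − 8268 = −2410 kJ
Reaction 2:
  Bonds broken (reactants):
    C-C: 3 × 352 = 1056
    C-H: 10 × 403 = 4030
    Cl-Cl: 1 × 250 = 250
    Σ(broken) = 5336 kJ
  Bonds formed (products):
    C-C: 3 × 352 = 1056
    C-Cl: 1 × 341 = 341
    C-H: 9 × 403 = 3627
    H-Cl: 1 × 442 = 442
    Σ(formed) = 5466 kJ
  ΔH_2 = 5336 − 5466 = −130 kJ
ΔH_1 − ΔH_2 = −2280 kJ, so reaction 1 has the more negative ΔH; |ΔH_1 − ΔH_2| = 2280 kJ.

Reaction 1, by 2280 kJ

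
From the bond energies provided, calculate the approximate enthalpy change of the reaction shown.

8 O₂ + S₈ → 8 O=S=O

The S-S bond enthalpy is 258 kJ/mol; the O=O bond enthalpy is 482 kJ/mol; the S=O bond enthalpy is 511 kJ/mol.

Bonds broken (reactants):
  O=O: 8 × 482 = 3856
  S-S: 8 × 258 = 2064
  Σ(broken) = 5920 kJ
Bonds formed (products):
  S=O: 16 × 511 = 8176
  Σ(formed) = 8176 kJ
ΔH = Σ(broken) − Σ(formed) = 5920 − 8176 = −2256 kJ

ΔH ≈ −2256 kJ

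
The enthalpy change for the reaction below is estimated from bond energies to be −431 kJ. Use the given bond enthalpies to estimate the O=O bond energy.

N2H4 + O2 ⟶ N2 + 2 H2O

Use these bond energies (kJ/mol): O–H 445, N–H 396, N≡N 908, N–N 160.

Let D be the O=O bond energy.
Σ(broken) = 4×396 + 1×160 + 1×D = 1744 + D
Σ(formed) = 1×908 + 4×445 = 2688
ΔH = Σ(broken) − Σ(formed) = (1744 + D) − (2688) = −944 + D
Setting this equal to −431 kJ gives D = 513 kJ/mol.

D(O=O) ≈ 513 kJ/mol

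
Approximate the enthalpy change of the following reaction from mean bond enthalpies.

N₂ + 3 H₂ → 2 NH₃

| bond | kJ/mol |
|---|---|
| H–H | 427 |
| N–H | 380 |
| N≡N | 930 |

ΔH ≈ −69 kJ

Bonds broken (reactants):
  H–H: 3 × 427 = 1281
  N≡N: 1 × 930 = 930
  Σ(broken) = 2211 kJ
Bonds formed (products):
  N–H: 6 × 380 = 2280
  Σ(formed) = 2280 kJ
ΔH = Σ(broken) − Σ(formed) = 2211 − 2280 = −69 kJ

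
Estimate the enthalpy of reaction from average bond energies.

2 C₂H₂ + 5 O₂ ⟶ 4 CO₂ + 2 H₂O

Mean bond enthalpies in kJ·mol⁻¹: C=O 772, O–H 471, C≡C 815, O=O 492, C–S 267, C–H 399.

Bonds broken (reactants):
  C≡C: 2 × 815 = 1630
  C–H: 4 × 399 = 1596
  O=O: 5 × 492 = 2460
  Σ(broken) = 5686 kJ
Bonds formed (products):
  C=O: 8 × 772 = 6176
  O–H: 4 × 471 = 1884
  Σ(formed) = 8060 kJ
ΔH = Σ(broken) − Σ(formed) = 5686 − 8060 = −2374 kJ

ΔH ≈ −2374 kJ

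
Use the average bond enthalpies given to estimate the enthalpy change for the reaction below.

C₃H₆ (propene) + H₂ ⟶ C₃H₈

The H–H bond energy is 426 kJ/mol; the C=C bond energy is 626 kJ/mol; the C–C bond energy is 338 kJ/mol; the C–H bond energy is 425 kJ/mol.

Bonds broken (reactants):
  C–C: 1 × 338 = 338
  C–H: 6 × 425 = 2550
  C=C: 1 × 626 = 626
  H–H: 1 × 426 = 426
  Σ(broken) = 3940 kJ
Bonds formed (products):
  C–C: 2 × 338 = 676
  C–H: 8 × 425 = 3400
  Σ(formed) = 4076 kJ
ΔH = Σ(broken) − Σ(formed) = 3940 − 4076 = −136 kJ

ΔH ≈ −136 kJ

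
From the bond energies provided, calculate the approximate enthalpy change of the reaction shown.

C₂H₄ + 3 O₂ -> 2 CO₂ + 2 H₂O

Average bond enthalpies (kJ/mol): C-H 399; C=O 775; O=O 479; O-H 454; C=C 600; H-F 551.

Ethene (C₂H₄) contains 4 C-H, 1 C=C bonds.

ΔH ≈ −1283 kJ

Bonds broken (reactants):
  C-H: 4 × 399 = 1596
  C=C: 1 × 600 = 600
  O=O: 3 × 479 = 1437
  Σ(broken) = 3633 kJ
Bonds formed (products):
  C=O: 4 × 775 = 3100
  O-H: 4 × 454 = 1816
  Σ(formed) = 4916 kJ
ΔH = Σ(broken) − Σ(formed) = 3633 − 4916 = −1283 kJ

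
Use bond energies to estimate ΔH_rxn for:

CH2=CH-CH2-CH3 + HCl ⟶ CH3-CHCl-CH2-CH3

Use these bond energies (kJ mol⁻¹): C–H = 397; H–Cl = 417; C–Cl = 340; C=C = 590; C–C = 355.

ΔH ≈ −85 kJ

Bonds broken (reactants):
  C–C: 2 × 355 = 710
  C–H: 8 × 397 = 3176
  C=C: 1 × 590 = 590
  H–Cl: 1 × 417 = 417
  Σ(broken) = 4893 kJ
Bonds formed (products):
  C–C: 3 × 355 = 1065
  C–Cl: 1 × 340 = 340
  C–H: 9 × 397 = 3573
  Σ(formed) = 4978 kJ
ΔH = Σ(broken) − Σ(formed) = 4893 − 4978 = −85 kJ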